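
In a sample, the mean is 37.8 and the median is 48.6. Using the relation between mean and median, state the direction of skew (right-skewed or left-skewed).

left-skewed

mean − median = 37.8 − 48.6 = -10.8
mean < median ⇒ the longer tail is on the left ⇒ left-skewed (negatively skewed).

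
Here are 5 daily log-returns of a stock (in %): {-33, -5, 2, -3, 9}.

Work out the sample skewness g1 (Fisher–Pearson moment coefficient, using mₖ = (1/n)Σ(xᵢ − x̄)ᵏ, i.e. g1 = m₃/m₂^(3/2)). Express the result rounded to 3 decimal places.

-1.070

x̄ = (-33 - 5 + 2 - 3 + 9) / 5 = -6.0000
deviations (xᵢ − x̄): -27.0000, 1.0000, 8.0000, 3.0000, 15.0000
Σ(xᵢ − x̄)² = 1028.0000 ⇒ m₂ = 1028.0000/5 = 205.60000
Σ(xᵢ − x̄)³ = -15768.0000 ⇒ m₃ = -15768.0000/5 = -3153.60000
m₂^(3/2) = 205.60000^(1.5) = 2948.04878
g1 = m₃ / m₂^(3/2) = -3153.60000 / 2948.04878 ≈ -1.070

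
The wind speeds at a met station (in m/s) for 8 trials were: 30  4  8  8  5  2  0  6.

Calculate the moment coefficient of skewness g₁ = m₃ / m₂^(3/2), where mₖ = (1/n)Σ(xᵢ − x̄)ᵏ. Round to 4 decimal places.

x̄ = (30 + 4 + 8 + 8 + 5 + 2 + 0 + 6) / 8 = 7.8750
deviations (xᵢ − x̄): 22.1250, -3.8750, 0.1250, 0.1250, -2.8750, -5.8750, -7.8750, -1.8750
Σ(xᵢ − x̄)² = 612.8750 ⇒ m₂ = 612.8750/8 = 76.60938
Σ(xᵢ − x̄)³ = 10050.8438 ⇒ m₃ = 10050.8438/8 = 1256.35547
m₂^(3/2) = 76.60938^(1.5) = 670.53720
g₁ = m₃ / m₂^(3/2) = 1256.35547 / 670.53720 ≈ 1.8737

1.8737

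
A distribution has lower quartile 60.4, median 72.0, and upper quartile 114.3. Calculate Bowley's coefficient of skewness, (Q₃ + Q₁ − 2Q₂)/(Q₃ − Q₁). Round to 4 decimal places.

numerator: Q₃ + Q₁ − 2Q₂ = 114.3 + 60.4 − 2×72.0 = 30.7000
denominator: Q₃ − Q₁ = 114.3 − 60.4 = 53.9000
Bowley skewness = 30.7000 / 53.9000 ≈ 0.5696

0.5696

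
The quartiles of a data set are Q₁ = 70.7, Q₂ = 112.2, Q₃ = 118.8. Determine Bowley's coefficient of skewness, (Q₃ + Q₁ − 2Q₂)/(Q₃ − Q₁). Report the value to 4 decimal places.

numerator: Q₃ + Q₁ − 2Q₂ = 118.8 + 70.7 − 2×112.2 = -34.9000
denominator: Q₃ − Q₁ = 118.8 − 70.7 = 48.1000
Bowley skewness = -34.9000 / 48.1000 ≈ -0.7256

-0.7256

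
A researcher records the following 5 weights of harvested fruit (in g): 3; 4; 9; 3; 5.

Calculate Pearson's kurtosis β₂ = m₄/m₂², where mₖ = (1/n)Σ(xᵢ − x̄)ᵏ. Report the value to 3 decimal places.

2.704

x̄ = 4.8000
Σ(xᵢ − x̄)² = 24.8000 ⇒ m₂ = 4.96000
Σ(xᵢ − x̄)⁴ = 332.5760 ⇒ m₄ = 66.51520
m₂² = 24.60160
β₂ = m₄/m₂² = 66.51520 / 24.60160 ≈ 2.704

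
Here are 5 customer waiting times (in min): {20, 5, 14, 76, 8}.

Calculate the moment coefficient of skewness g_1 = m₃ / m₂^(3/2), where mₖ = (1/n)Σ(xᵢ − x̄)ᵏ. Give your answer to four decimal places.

1.3594

x̄ = (20 + 5 + 14 + 76 + 8) / 5 = 24.6000
deviations (xᵢ − x̄): -4.6000, -19.6000, -10.6000, 51.4000, -16.6000
Σ(xᵢ − x̄)² = 3435.2000 ⇒ m₂ = 3435.2000/5 = 687.04000
Σ(xᵢ − x̄)³ = 122404.5600 ⇒ m₃ = 122404.5600/5 = 24480.91200
m₂^(3/2) = 687.04000^(1.5) = 18008.31315
g_1 = m₃ / m₂^(3/2) = 24480.91200 / 18008.31315 ≈ 1.3594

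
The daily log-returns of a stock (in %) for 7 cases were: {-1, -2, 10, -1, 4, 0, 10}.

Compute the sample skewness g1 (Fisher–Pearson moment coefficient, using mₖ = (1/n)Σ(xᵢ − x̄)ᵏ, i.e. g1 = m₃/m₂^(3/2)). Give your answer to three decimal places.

0.597

x̄ = (-1 - 2 + 10 - 1 + 4 + 0 + 10) / 7 = 2.8571
deviations (xᵢ − x̄): -3.8571, -4.8571, 7.1429, -3.8571, 1.1429, -2.8571, 7.1429
Σ(xᵢ − x̄)² = 164.8571 ⇒ m₂ = 164.8571/7 = 23.55102
Σ(xᵢ − x̄)³ = 477.6735 ⇒ m₃ = 477.6735/7 = 68.23907
m₂^(3/2) = 23.55102^(1.5) = 114.29167
g1 = m₃ / m₂^(3/2) = 68.23907 / 114.29167 ≈ 0.597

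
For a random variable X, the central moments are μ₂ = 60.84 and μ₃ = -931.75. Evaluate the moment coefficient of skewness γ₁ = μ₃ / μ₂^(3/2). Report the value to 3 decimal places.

σ = √μ₂ = √60.84 = 7.80000
σ³ = μ₂^(3/2) = 474.55200
γ₁ = μ₃/σ³ = -931.75 / 474.55200 ≈ -1.963

-1.963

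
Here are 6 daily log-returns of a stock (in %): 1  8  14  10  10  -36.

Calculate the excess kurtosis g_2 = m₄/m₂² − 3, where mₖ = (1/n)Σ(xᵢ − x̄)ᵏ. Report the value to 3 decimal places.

0.825

x̄ = 1.1667
Σ(xᵢ − x̄)² = 1748.8333 ⇒ m₂ = 291.47222
Σ(xᵢ − x̄)⁴ = 1949639.8194 ⇒ m₄ = 324939.96991
m₂² = 84956.05633
g_2 = m₄/m₂² − 3 = 3.82480 − 3 ≈ 0.825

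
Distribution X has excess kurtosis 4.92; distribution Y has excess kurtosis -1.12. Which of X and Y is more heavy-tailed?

X

Higher excess kurtosis ⇒ heavier tails relative to the normal distribution.
4.92 vs -1.12: the larger is 4.92, so X has heavier tails. (X is leptokurtic — heavier-than-normal tails; the other is platykurtic.)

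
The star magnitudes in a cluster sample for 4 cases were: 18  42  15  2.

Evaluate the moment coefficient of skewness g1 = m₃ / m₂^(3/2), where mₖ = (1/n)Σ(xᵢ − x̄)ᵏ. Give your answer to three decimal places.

x̄ = (18 + 42 + 15 + 2) / 4 = 19.2500
deviations (xᵢ − x̄): -1.2500, 22.7500, -4.2500, -17.2500
Σ(xᵢ − x̄)² = 834.7500 ⇒ m₂ = 834.7500/4 = 208.68750
Σ(xᵢ − x̄)³ = 6562.8750 ⇒ m₃ = 6562.8750/4 = 1640.71875
m₂^(3/2) = 208.68750^(1.5) = 3014.70384
g1 = m₃ / m₂^(3/2) = 1640.71875 / 3014.70384 ≈ 0.544

0.544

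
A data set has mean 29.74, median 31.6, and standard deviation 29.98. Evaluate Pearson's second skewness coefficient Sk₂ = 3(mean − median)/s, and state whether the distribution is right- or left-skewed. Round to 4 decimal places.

Sk₂ = 3(29.74 − 31.6) / 29.98 = 3 × -1.8600 / 29.98
    = -5.5800 / 29.98 ≈ -0.1861
Sk₂ < 0 ⇒ mean < median ⇒ left-skewed (negative skew).

-0.1861, left-skewed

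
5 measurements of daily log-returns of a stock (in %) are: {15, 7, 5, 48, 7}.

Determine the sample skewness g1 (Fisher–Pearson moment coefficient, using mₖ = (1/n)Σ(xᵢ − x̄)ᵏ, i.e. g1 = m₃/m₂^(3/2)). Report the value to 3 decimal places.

1.344

x̄ = (15 + 7 + 5 + 48 + 7) / 5 = 16.4000
deviations (xᵢ − x̄): -1.4000, -9.4000, -11.4000, 31.6000, -9.4000
Σ(xᵢ − x̄)² = 1307.2000 ⇒ m₂ = 1307.2000/5 = 261.44000
Σ(xᵢ − x̄)³ = 28409.0400 ⇒ m₃ = 28409.0400/5 = 5681.80800
m₂^(3/2) = 261.44000^(1.5) = 4227.25116
g1 = m₃ / m₂^(3/2) = 5681.80800 / 4227.25116 ≈ 1.344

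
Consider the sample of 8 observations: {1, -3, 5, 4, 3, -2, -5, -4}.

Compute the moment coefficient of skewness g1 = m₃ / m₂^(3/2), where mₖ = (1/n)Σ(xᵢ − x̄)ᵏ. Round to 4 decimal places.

0.0852

x̄ = (1 - 3 + 5 + 4 + 3 - 2 - 5 - 4) / 8 = -0.1250
deviations (xᵢ − x̄): 1.1250, -2.8750, 5.1250, 4.1250, 3.1250, -1.8750, -4.8750, -3.8750
Σ(xᵢ − x̄)² = 104.8750 ⇒ m₂ = 104.8750/8 = 13.10938
Σ(xᵢ − x̄)³ = 32.3438 ⇒ m₃ = 32.3438/8 = 4.04297
m₂^(3/2) = 13.10938^(1.5) = 47.46494
g1 = m₃ / m₂^(3/2) = 4.04297 / 47.46494 ≈ 0.0852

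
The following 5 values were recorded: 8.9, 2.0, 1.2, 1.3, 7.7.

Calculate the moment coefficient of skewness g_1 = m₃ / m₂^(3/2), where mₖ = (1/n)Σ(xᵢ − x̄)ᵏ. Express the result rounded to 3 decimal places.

x̄ = (8.9 + 2.0 + 1.2 + 1.3 + 7.7) / 5 = 4.2200
deviations (xᵢ − x̄): 4.6800, -2.2200, -3.0200, -2.9200, 3.4800
Σ(xᵢ − x̄)² = 56.5880 ⇒ m₂ = 56.5880/5 = 11.31760
Σ(xᵢ − x̄)³ = 81.2657 ⇒ m₃ = 81.2657/5 = 16.25314
m₂^(3/2) = 11.31760^(1.5) = 38.07426
g_1 = m₃ / m₂^(3/2) = 16.25314 / 38.07426 ≈ 0.427

0.427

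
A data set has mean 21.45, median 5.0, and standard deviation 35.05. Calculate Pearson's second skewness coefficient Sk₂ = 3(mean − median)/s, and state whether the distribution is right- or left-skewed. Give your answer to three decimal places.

1.408, right-skewed

Sk₂ = 3(21.45 − 5.0) / 35.05 = 3 × 16.4500 / 35.05
    = 49.3500 / 35.05 ≈ 1.408
Sk₂ > 0 ⇒ mean > median ⇒ right-skewed (positive skew).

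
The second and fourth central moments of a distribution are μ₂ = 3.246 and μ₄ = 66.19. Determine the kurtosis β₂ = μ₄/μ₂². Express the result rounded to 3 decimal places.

μ₂² = 3.246² = 10.53652
μ₄/μ₂² = 66.19 / 10.53652 = 6.28196
β₂ ≈ 6.282

6.282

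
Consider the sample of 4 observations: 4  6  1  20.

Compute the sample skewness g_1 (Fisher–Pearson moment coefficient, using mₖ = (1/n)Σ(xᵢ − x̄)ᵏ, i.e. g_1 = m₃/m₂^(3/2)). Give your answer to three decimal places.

0.949

x̄ = (4 + 6 + 1 + 20) / 4 = 7.7500
deviations (xᵢ − x̄): -3.7500, -1.7500, -6.7500, 12.2500
Σ(xᵢ − x̄)² = 212.7500 ⇒ m₂ = 212.7500/4 = 53.18750
Σ(xᵢ − x̄)³ = 1472.6250 ⇒ m₃ = 1472.6250/4 = 368.15625
m₂^(3/2) = 53.18750^(1.5) = 387.89516
g_1 = m₃ / m₂^(3/2) = 368.15625 / 387.89516 ≈ 0.949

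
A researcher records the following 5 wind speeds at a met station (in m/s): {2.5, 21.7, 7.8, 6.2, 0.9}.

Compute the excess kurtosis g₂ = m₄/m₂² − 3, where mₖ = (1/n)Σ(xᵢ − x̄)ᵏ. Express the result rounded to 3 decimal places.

-0.271

x̄ = 7.8200
Σ(xᵢ − x̄)² = 271.4680 ⇒ m₂ = 54.29360
Σ(xᵢ − x̄)⁴ = 40216.7385 ⇒ m₄ = 8043.34769
m₂² = 2947.79500
g₂ = m₄/m₂² − 3 = 2.72860 − 3 ≈ -0.271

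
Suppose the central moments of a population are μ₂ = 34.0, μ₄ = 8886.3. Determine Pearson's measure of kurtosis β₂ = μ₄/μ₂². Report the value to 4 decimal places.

μ₂² = 34.0² = 1156.00000
μ₄/μ₂² = 8886.3 / 1156.00000 = 7.68711
β₂ ≈ 7.6871

7.6871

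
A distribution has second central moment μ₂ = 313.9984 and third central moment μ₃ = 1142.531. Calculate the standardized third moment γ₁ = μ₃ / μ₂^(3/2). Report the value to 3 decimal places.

σ = √μ₂ = √313.9984 = 17.72000
σ³ = μ₂^(3/2) = 5564.05165
γ₁ = μ₃/σ³ = 1142.531 / 5564.05165 ≈ 0.205

0.205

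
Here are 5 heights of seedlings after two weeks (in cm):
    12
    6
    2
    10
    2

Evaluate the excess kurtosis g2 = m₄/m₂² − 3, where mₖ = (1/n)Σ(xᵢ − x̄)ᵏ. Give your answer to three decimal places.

-1.627

x̄ = 6.4000
Σ(xᵢ − x̄)² = 83.2000 ⇒ m₂ = 16.64000
Σ(xᵢ − x̄)⁴ = 1901.0560 ⇒ m₄ = 380.21120
m₂² = 276.88960
g2 = m₄/m₂² − 3 = 1.37315 − 3 ≈ -1.627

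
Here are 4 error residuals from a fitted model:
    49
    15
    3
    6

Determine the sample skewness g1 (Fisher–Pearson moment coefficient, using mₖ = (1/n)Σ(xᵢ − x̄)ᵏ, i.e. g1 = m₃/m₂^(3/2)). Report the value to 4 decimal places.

x̄ = (49 + 15 + 3 + 6) / 4 = 18.2500
deviations (xᵢ − x̄): 30.7500, -3.2500, -15.2500, -12.2500
Σ(xᵢ − x̄)² = 1338.7500 ⇒ m₂ = 1338.7500/4 = 334.68750
Σ(xᵢ − x̄)³ = 23656.8750 ⇒ m₃ = 23656.8750/4 = 5914.21875
m₂^(3/2) = 334.68750^(1.5) = 6122.92922
g1 = m₃ / m₂^(3/2) = 5914.21875 / 6122.92922 ≈ 0.9659

0.9659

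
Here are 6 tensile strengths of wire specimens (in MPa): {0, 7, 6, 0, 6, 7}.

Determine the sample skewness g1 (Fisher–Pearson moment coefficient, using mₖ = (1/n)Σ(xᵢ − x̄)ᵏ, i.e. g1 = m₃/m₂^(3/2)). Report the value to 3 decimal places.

-0.652

x̄ = (0 + 7 + 6 + 0 + 6 + 7) / 6 = 4.3333
deviations (xᵢ − x̄): -4.3333, 2.6667, 1.6667, -4.3333, 1.6667, 2.6667
Σ(xᵢ − x̄)² = 57.3333 ⇒ m₂ = 57.3333/6 = 9.55556
Σ(xᵢ − x̄)³ = -115.5556 ⇒ m₃ = -115.5556/6 = -19.25926
m₂^(3/2) = 9.55556^(1.5) = 29.53819
g1 = m₃ / m₂^(3/2) = -19.25926 / 29.53819 ≈ -0.652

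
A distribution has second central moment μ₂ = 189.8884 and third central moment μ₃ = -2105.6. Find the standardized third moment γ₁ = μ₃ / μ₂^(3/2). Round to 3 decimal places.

σ = √μ₂ = √189.8884 = 13.78000
σ³ = μ₂^(3/2) = 2616.66215
γ₁ = μ₃/σ³ = -2105.6 / 2616.66215 ≈ -0.805

-0.805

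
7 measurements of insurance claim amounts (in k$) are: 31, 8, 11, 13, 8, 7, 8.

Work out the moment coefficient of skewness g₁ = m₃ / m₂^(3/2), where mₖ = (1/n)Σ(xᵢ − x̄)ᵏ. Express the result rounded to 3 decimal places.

1.796

x̄ = (31 + 8 + 11 + 13 + 8 + 7 + 8) / 7 = 12.2857
deviations (xᵢ − x̄): 18.7143, -4.2857, -1.2857, 0.7143, -4.2857, -5.2857, -4.2857
Σ(xᵢ − x̄)² = 435.4286 ⇒ m₂ = 435.4286/7 = 62.20408
Σ(xᵢ − x̄)³ = 6168.6122 ⇒ m₃ = 6168.6122/7 = 881.23032
m₂^(3/2) = 62.20408^(1.5) = 490.60088
g₁ = m₃ / m₂^(3/2) = 881.23032 / 490.60088 ≈ 1.796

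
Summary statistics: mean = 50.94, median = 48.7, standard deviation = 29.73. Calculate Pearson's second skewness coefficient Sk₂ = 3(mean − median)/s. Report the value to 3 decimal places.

Sk₂ = 3(50.94 − 48.7) / 29.73 = 3 × 2.2400 / 29.73
    = 6.7200 / 29.73 ≈ 0.226

0.226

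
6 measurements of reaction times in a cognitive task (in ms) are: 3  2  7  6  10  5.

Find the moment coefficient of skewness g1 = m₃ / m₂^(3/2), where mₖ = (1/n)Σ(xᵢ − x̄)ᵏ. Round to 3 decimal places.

x̄ = (3 + 2 + 7 + 6 + 10 + 5) / 6 = 5.5000
deviations (xᵢ − x̄): -2.5000, -3.5000, 1.5000, 0.5000, 4.5000, -0.5000
Σ(xᵢ − x̄)² = 41.5000 ⇒ m₂ = 41.5000/6 = 6.91667
Σ(xᵢ − x̄)³ = 36.0000 ⇒ m₃ = 36.0000/6 = 6.00000
m₂^(3/2) = 6.91667^(1.5) = 18.19053
g1 = m₃ / m₂^(3/2) = 6.00000 / 18.19053 ≈ 0.330

0.330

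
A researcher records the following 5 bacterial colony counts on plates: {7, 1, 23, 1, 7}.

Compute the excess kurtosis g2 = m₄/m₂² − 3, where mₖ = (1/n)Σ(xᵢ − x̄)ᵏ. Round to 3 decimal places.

-0.267

x̄ = 7.8000
Σ(xᵢ − x̄)² = 324.8000 ⇒ m₂ = 64.96000
Σ(xᵢ − x̄)⁴ = 57656.5760 ⇒ m₄ = 11531.31520
m₂² = 4219.80160
g2 = m₄/m₂² − 3 = 2.73267 − 3 ≈ -0.267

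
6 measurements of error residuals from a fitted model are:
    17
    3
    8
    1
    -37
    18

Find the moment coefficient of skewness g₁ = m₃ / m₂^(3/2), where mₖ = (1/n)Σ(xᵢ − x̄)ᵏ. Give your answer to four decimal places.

x̄ = (17 + 3 + 8 + 1 - 37 + 18) / 6 = 1.6667
deviations (xᵢ − x̄): 15.3333, 1.3333, 6.3333, -0.6667, -38.6667, 16.3333
Σ(xᵢ − x̄)² = 2039.3333 ⇒ m₂ = 2039.3333/6 = 339.88889
Σ(xᵢ − x̄)³ = -49592.4444 ⇒ m₃ = -49592.4444/6 = -8265.40741
m₂^(3/2) = 339.88889^(1.5) = 6266.21730
g₁ = m₃ / m₂^(3/2) = -8265.40741 / 6266.21730 ≈ -1.3190

-1.3190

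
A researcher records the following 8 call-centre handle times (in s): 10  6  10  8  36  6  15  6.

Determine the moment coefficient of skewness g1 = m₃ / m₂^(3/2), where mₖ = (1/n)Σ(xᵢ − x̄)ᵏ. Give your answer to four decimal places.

1.8942

x̄ = (10 + 6 + 10 + 8 + 36 + 6 + 15 + 6) / 8 = 12.1250
deviations (xᵢ − x̄): -2.1250, -6.1250, -2.1250, -4.1250, 23.8750, -6.1250, 2.8750, -6.1250
Σ(xᵢ − x̄)² = 716.8750 ⇒ m₂ = 716.8750/8 = 89.60938
Σ(xᵢ − x̄)³ = 12854.1563 ⇒ m₃ = 12854.1563/8 = 1606.76953
m₂^(3/2) = 89.60938^(1.5) = 848.26231
g1 = m₃ / m₂^(3/2) = 1606.76953 / 848.26231 ≈ 1.8942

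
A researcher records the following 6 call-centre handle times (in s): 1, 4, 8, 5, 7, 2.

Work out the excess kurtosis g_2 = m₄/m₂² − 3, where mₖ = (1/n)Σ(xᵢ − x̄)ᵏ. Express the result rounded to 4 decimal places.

x̄ = 4.5000
Σ(xᵢ − x̄)² = 37.5000 ⇒ m₂ = 6.25000
Σ(xᵢ − x̄)⁴ = 378.3750 ⇒ m₄ = 63.06250
m₂² = 39.06250
g_2 = m₄/m₂² − 3 = 1.61440 − 3 ≈ -1.3856

-1.3856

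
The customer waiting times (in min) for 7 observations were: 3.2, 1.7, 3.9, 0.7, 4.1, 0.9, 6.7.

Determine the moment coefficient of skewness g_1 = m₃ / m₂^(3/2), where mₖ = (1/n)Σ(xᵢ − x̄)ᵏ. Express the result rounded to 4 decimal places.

0.5011

x̄ = (3.2 + 1.7 + 3.9 + 0.7 + 4.1 + 0.9 + 6.7) / 7 = 3.0286
deviations (xᵢ − x̄): 0.1714, -1.3286, 0.8714, -2.3286, 1.0714, -2.1286, 3.6714
Σ(xᵢ − x̄)² = 27.1343 ⇒ m₂ = 27.1343/7 = 3.87633
Σ(xᵢ − x̄)³ = 26.7700 ⇒ m₃ = 26.7700/7 = 3.82429
m₂^(3/2) = 3.87633^(1.5) = 7.63186
g_1 = m₃ / m₂^(3/2) = 3.82429 / 7.63186 ≈ 0.5011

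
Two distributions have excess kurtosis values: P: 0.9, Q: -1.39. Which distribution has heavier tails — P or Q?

P

Higher excess kurtosis ⇒ heavier tails relative to the normal distribution.
0.9 vs -1.39: the larger is 0.9, so P has heavier tails. (P is leptokurtic — heavier-than-normal tails; the other is platykurtic.)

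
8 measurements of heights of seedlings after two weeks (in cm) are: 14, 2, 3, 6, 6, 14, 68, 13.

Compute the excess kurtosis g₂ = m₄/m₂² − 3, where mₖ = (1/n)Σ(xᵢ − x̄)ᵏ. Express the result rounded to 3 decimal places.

2.583

x̄ = 15.7500
Σ(xᵢ − x̄)² = 3285.5000 ⇒ m₂ = 410.68750
Σ(xᵢ − x̄)⁴ = 7533562.1563 ⇒ m₄ = 941695.26953
m₂² = 168664.22266
g₂ = m₄/m₂² − 3 = 5.58325 − 3 ≈ 2.583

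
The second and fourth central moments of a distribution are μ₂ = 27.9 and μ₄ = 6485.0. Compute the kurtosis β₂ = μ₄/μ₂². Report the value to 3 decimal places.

8.331

μ₂² = 27.9² = 778.41000
μ₄/μ₂² = 6485.0 / 778.41000 = 8.33109
β₂ ≈ 8.331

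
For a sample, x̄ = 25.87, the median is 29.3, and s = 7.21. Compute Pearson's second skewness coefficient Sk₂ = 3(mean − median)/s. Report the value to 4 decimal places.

-1.4272

Sk₂ = 3(25.87 − 29.3) / 7.21 = 3 × -3.4300 / 7.21
    = -10.2900 / 7.21 ≈ -1.4272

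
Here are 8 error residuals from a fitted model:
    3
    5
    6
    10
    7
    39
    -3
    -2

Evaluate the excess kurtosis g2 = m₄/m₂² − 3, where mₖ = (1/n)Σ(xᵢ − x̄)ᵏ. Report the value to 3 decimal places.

1.988

x̄ = 8.1250
Σ(xᵢ − x̄)² = 1224.8750 ⇒ m₂ = 153.10938
Σ(xᵢ − x̄)⁴ = 935362.3379 ⇒ m₄ = 116920.29224
m₂² = 23442.48071
g2 = m₄/m₂² − 3 = 4.98754 − 3 ≈ 1.988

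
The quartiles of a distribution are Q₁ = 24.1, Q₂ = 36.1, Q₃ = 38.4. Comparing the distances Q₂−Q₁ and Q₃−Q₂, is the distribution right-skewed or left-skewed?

left-skewed

Q₂ − Q₁ = 12.0;  Q₃ − Q₂ = 2.3
Q₂ − Q₁ > Q₃ − Q₂ ⇒ the lower half is more spread out ⇒ left-skewed.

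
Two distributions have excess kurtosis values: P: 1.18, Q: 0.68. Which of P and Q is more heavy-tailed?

Higher excess kurtosis ⇒ heavier tails relative to the normal distribution.
1.18 vs 0.68: the larger is 1.18, so P has heavier tails.

P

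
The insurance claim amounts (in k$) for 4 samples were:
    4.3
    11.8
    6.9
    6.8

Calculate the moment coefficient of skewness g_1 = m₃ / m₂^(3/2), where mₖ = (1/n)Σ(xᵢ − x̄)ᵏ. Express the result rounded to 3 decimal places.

0.630

x̄ = (4.3 + 11.8 + 6.9 + 6.8) / 4 = 7.4500
deviations (xᵢ − x̄): -3.1500, 4.3500, -0.5500, -0.6500
Σ(xᵢ − x̄)² = 29.5700 ⇒ m₂ = 29.5700/4 = 7.39250
Σ(xᵢ − x̄)³ = 50.6160 ⇒ m₃ = 50.6160/4 = 12.65400
m₂^(3/2) = 7.39250^(1.5) = 20.09958
g_1 = m₃ / m₂^(3/2) = 12.65400 / 20.09958 ≈ 0.630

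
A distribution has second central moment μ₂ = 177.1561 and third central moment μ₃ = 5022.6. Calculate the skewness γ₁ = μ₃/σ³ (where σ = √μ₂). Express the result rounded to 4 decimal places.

2.1301

σ = √μ₂ = √177.1561 = 13.31000
σ³ = μ₂^(3/2) = 2357.94769
γ₁ = μ₃/σ³ = 5022.6 / 2357.94769 ≈ 2.1301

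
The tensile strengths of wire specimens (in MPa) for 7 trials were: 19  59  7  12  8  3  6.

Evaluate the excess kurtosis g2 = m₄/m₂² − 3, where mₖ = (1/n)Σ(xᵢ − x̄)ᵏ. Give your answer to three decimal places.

x̄ = 16.2857
Σ(xᵢ − x̄)² = 2287.4286 ⇒ m₂ = 326.77551
Σ(xᵢ − x̄)⁴ = 3383725.6560 ⇒ m₄ = 483389.37943
m₂² = 106782.23407
g2 = m₄/m₂² − 3 = 4.52687 − 3 ≈ 1.527

1.527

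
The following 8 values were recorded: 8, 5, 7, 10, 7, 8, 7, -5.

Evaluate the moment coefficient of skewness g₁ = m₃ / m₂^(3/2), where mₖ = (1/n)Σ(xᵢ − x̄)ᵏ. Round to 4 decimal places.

x̄ = (8 + 5 + 7 + 10 + 7 + 8 + 7 - 5) / 8 = 5.8750
deviations (xᵢ − x̄): 2.1250, -0.8750, 1.1250, 4.1250, 1.1250, 2.1250, 1.1250, -10.8750
Σ(xᵢ − x̄)² = 148.8750 ⇒ m₂ = 148.8750/8 = 18.60938
Σ(xᵢ − x̄)³ = -1193.1563 ⇒ m₃ = -1193.1563/8 = -149.14453
m₂^(3/2) = 18.60938^(1.5) = 80.27821
g₁ = m₃ / m₂^(3/2) = -149.14453 / 80.27821 ≈ -1.8578

-1.8578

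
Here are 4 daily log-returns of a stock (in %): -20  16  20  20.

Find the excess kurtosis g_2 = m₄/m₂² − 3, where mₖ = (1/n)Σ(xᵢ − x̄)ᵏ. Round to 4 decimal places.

x̄ = 9.0000
Σ(xᵢ − x̄)² = 1132.0000 ⇒ m₂ = 283.00000
Σ(xᵢ − x̄)⁴ = 738964.0000 ⇒ m₄ = 184741.00000
m₂² = 80089.00000
g_2 = m₄/m₂² − 3 = 2.30670 − 3 ≈ -0.6933

-0.6933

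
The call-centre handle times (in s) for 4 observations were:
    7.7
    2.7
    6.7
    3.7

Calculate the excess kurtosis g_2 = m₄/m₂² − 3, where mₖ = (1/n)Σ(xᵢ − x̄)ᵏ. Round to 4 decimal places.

-1.7785

x̄ = 5.2000
Σ(xᵢ − x̄)² = 17.0000 ⇒ m₂ = 4.25000
Σ(xᵢ − x̄)⁴ = 88.2500 ⇒ m₄ = 22.06250
m₂² = 18.06250
g_2 = m₄/m₂² − 3 = 1.22145 − 3 ≈ -1.7785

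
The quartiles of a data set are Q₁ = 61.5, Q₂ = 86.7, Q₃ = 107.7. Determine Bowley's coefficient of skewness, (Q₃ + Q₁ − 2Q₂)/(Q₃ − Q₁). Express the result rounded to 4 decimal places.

-0.0909

numerator: Q₃ + Q₁ − 2Q₂ = 107.7 + 61.5 − 2×86.7 = -4.2000
denominator: Q₃ − Q₁ = 107.7 − 61.5 = 46.2000
Bowley skewness = -4.2000 / 46.2000 ≈ -0.0909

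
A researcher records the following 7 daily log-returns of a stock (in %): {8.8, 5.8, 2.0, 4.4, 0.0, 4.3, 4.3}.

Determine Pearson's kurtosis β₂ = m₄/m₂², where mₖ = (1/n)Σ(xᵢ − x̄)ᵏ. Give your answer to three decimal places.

2.576

x̄ = 4.2286
Σ(xᵢ − x̄)² = 46.2543 ⇒ m₂ = 6.60776
Σ(xᵢ − x̄)⁴ = 787.2135 ⇒ m₄ = 112.45907
m₂² = 43.66243
β₂ = m₄/m₂² = 112.45907 / 43.66243 ≈ 2.576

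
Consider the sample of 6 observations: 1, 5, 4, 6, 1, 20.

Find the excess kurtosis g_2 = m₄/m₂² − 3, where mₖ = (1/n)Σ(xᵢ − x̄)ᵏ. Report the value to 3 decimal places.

0.630

x̄ = 6.1667
Σ(xᵢ − x̄)² = 250.8333 ⇒ m₂ = 41.80556
Σ(xᵢ − x̄)⁴ = 38068.1528 ⇒ m₄ = 6344.69213
m₂² = 1747.70448
g_2 = m₄/m₂² − 3 = 3.63030 − 3 ≈ 0.630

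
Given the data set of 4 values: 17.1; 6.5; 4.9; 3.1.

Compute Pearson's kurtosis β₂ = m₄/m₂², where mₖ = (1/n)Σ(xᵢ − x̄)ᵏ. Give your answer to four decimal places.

x̄ = 7.9000
Σ(xᵢ − x̄)² = 118.6400 ⇒ m₂ = 29.66000
Σ(xᵢ − x̄)⁴ = 7779.6128 ⇒ m₄ = 1944.90320
m₂² = 879.71560
β₂ = m₄/m₂² = 1944.90320 / 879.71560 ≈ 2.2108

2.2108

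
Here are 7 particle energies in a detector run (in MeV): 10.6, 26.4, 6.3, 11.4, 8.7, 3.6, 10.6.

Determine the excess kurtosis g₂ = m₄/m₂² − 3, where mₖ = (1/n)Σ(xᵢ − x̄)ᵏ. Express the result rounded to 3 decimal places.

x̄ = 11.0857
Σ(xᵢ − x̄)² = 319.7286 ⇒ m₂ = 45.67551
Σ(xᵢ − x̄)⁴ = 58700.1666 ⇒ m₄ = 8385.73808
m₂² = 2086.25223
g₂ = m₄/m₂² − 3 = 4.01952 − 3 ≈ 1.020

1.020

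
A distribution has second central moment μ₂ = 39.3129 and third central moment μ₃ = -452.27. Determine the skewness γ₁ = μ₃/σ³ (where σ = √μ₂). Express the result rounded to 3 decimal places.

σ = √μ₂ = √39.3129 = 6.27000
σ³ = μ₂^(3/2) = 246.49188
γ₁ = μ₃/σ³ = -452.27 / 246.49188 ≈ -1.835

-1.835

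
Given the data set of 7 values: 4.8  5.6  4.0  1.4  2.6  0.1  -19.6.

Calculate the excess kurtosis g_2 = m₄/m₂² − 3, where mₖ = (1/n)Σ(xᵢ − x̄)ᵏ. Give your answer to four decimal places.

x̄ = -0.1571
Σ(xᵢ − x̄)² = 463.1171 ⇒ m₂ = 66.15959
Σ(xᵢ − x̄)⁴ = 144967.4186 ⇒ m₄ = 20709.63123
m₂² = 4377.09159
g_2 = m₄/m₂² − 3 = 4.73137 − 3 ≈ 1.7314

1.7314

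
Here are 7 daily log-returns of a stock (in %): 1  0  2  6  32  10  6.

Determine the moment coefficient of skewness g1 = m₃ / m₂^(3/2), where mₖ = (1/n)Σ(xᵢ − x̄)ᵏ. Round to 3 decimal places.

x̄ = (1 + 0 + 2 + 6 + 32 + 10 + 6) / 7 = 8.1429
deviations (xᵢ − x̄): -7.1429, -8.1429, -6.1429, -2.1429, 23.8571, 1.8571, -2.1429
Σ(xᵢ − x̄)² = 736.8571 ⇒ m₂ = 736.8571/7 = 105.26531
Σ(xᵢ − x̄)³ = 12429.1837 ⇒ m₃ = 12429.1837/7 = 1775.59767
m₂^(3/2) = 105.26531^(1.5) = 1080.01027
g1 = m₃ / m₂^(3/2) = 1775.59767 / 1080.01027 ≈ 1.644

1.644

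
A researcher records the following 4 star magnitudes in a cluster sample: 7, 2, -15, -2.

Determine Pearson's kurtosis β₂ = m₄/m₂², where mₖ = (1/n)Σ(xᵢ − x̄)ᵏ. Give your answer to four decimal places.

2.0000

x̄ = -2.0000
Σ(xᵢ − x̄)² = 266.0000 ⇒ m₂ = 66.50000
Σ(xᵢ − x̄)⁴ = 35378.0000 ⇒ m₄ = 8844.50000
m₂² = 4422.25000
β₂ = m₄/m₂² = 8844.50000 / 4422.25000 ≈ 2.0000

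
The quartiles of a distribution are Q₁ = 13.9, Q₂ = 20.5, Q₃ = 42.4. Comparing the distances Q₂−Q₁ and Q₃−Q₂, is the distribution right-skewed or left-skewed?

right-skewed

Q₂ − Q₁ = 6.6;  Q₃ − Q₂ = 21.9
Q₃ − Q₂ > Q₂ − Q₁ ⇒ the upper half is more spread out ⇒ right-skewed.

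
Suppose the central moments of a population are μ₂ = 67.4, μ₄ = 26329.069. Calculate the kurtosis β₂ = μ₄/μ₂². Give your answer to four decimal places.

μ₂² = 67.4² = 4542.76000
μ₄/μ₂² = 26329.069 / 4542.76000 = 5.79583
β₂ ≈ 5.7958

5.7958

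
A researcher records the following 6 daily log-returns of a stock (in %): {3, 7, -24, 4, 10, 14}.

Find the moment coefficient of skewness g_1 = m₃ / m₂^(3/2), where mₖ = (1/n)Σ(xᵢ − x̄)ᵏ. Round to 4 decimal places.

-1.4301

x̄ = (3 + 7 - 24 + 4 + 10 + 14) / 6 = 2.3333
deviations (xᵢ − x̄): 0.6667, 4.6667, -26.3333, 1.6667, 7.6667, 11.6667
Σ(xᵢ − x̄)² = 913.3333 ⇒ m₂ = 913.3333/6 = 152.22222
Σ(xᵢ − x̄)³ = -16115.5556 ⇒ m₃ = -16115.5556/6 = -2685.92593
m₂^(3/2) = 152.22222^(1.5) = 1878.09297
g_1 = m₃ / m₂^(3/2) = -2685.92593 / 1878.09297 ≈ -1.4301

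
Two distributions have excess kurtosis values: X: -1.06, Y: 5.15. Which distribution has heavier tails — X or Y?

Higher excess kurtosis ⇒ heavier tails relative to the normal distribution.
-1.06 vs 5.15: the larger is 5.15, so Y has heavier tails. (Y is leptokurtic — heavier-than-normal tails; the other is platykurtic.)

Y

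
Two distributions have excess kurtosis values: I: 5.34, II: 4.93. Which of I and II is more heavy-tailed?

I

Higher excess kurtosis ⇒ heavier tails relative to the normal distribution.
5.34 vs 4.93: the larger is 5.34, so I has heavier tails.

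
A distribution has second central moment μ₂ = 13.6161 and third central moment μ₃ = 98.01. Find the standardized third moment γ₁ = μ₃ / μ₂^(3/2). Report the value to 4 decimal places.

1.9507

σ = √μ₂ = √13.6161 = 3.69000
σ³ = μ₂^(3/2) = 50.24341
γ₁ = μ₃/σ³ = 98.01 / 50.24341 ≈ 1.9507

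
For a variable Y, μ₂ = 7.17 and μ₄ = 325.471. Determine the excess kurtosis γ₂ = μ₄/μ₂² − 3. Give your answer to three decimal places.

μ₂² = 7.17² = 51.40890
μ₄/μ₂² = 325.471 / 51.40890 = 6.33102
γ₂ = 6.33102 − 3 ≈ 3.331

3.331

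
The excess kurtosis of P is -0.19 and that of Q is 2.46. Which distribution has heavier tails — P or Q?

Q

Higher excess kurtosis ⇒ heavier tails relative to the normal distribution.
-0.19 vs 2.46: the larger is 2.46, so Q has heavier tails. (Q is leptokurtic — heavier-than-normal tails; the other is platykurtic.)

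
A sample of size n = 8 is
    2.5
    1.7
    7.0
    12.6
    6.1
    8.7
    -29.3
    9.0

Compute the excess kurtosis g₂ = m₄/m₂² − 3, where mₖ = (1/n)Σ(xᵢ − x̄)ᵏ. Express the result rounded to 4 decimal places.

x̄ = 2.2875
Σ(xᵢ − x̄)² = 1227.4287 ⇒ m₂ = 153.42859
Σ(xᵢ − x̄)⁴ = 1011280.7403 ⇒ m₄ = 126410.09253
m₂² = 23540.33338
g₂ = m₄/m₂² − 3 = 5.36994 − 3 ≈ 2.3699

2.3699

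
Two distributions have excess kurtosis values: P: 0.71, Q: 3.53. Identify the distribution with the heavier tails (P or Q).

Higher excess kurtosis ⇒ heavier tails relative to the normal distribution.
0.71 vs 3.53: the larger is 3.53, so Q has heavier tails.

Q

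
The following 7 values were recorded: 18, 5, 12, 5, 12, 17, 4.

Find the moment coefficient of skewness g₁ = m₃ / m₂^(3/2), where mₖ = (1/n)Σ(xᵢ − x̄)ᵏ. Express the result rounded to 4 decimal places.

x̄ = (18 + 5 + 12 + 5 + 12 + 17 + 4) / 7 = 10.4286
deviations (xᵢ − x̄): 7.5714, -5.4286, 1.5714, -5.4286, 1.5714, 6.5714, -6.4286
Σ(xᵢ − x̄)² = 205.7143 ⇒ m₂ = 205.7143/7 = 29.38776
Σ(xᵢ − x̄)³ = 139.9592 ⇒ m₃ = 139.9592/7 = 19.99417
m₂^(3/2) = 29.38776^(1.5) = 159.31241
g₁ = m₃ / m₂^(3/2) = 19.99417 / 159.31241 ≈ 0.1255

0.1255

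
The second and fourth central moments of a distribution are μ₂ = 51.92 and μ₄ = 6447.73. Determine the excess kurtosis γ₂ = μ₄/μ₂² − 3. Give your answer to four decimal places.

-0.6081

μ₂² = 51.92² = 2695.68640
μ₄/μ₂² = 6447.73 / 2695.68640 = 2.39187
γ₂ = 2.39187 − 3 ≈ -0.6081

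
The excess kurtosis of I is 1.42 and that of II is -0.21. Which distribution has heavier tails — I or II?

I

Higher excess kurtosis ⇒ heavier tails relative to the normal distribution.
1.42 vs -0.21: the larger is 1.42, so I has heavier tails. (I is leptokurtic — heavier-than-normal tails; the other is platykurtic.)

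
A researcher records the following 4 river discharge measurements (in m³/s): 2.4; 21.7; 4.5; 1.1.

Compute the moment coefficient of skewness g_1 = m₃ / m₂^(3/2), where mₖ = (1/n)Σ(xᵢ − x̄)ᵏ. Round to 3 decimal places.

x̄ = (2.4 + 21.7 + 4.5 + 1.1) / 4 = 7.4250
deviations (xᵢ − x̄): -5.0250, 14.2750, -2.9250, -6.3250
Σ(xᵢ − x̄)² = 277.5875 ⇒ m₂ = 277.5875/4 = 69.39687
Σ(xᵢ − x̄)³ = 2503.9519 ⇒ m₃ = 2503.9519/4 = 625.98797
m₂^(3/2) = 69.39687^(1.5) = 578.10919
g_1 = m₃ / m₂^(3/2) = 625.98797 / 578.10919 ≈ 1.083

1.083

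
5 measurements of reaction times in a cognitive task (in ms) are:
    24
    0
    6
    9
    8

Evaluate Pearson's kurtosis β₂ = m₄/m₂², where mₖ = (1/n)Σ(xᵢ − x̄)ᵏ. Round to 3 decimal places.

2.687

x̄ = 9.4000
Σ(xᵢ − x̄)² = 315.2000 ⇒ m₂ = 63.04000
Σ(xᵢ − x̄)⁴ = 53382.1760 ⇒ m₄ = 10676.43520
m₂² = 3974.04160
β₂ = m₄/m₂² = 10676.43520 / 3974.04160 ≈ 2.687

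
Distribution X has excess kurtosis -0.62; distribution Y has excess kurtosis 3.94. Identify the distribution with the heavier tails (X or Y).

Y

Higher excess kurtosis ⇒ heavier tails relative to the normal distribution.
-0.62 vs 3.94: the larger is 3.94, so Y has heavier tails. (Y is leptokurtic — heavier-than-normal tails; the other is platykurtic.)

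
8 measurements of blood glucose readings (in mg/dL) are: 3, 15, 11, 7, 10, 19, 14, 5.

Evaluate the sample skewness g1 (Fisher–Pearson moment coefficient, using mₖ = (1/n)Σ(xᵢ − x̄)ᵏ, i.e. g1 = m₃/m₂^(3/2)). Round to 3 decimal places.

0.114

x̄ = (3 + 15 + 11 + 7 + 10 + 19 + 14 + 5) / 8 = 10.5000
deviations (xᵢ − x̄): -7.5000, 4.5000, 0.5000, -3.5000, -0.5000, 8.5000, 3.5000, -5.5000
Σ(xᵢ − x̄)² = 204.0000 ⇒ m₂ = 204.0000/8 = 25.50000
Σ(xᵢ − x̄)³ = 117.0000 ⇒ m₃ = 117.0000/8 = 14.62500
m₂^(3/2) = 25.50000^(1.5) = 128.76869
g1 = m₃ / m₂^(3/2) = 14.62500 / 128.76869 ≈ 0.114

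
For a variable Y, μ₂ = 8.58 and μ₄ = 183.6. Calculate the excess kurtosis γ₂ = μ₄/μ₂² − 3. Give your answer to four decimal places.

μ₂² = 8.58² = 73.61640
μ₄/μ₂² = 183.6 / 73.61640 = 2.49401
γ₂ = 2.49401 − 3 ≈ -0.5060

-0.5060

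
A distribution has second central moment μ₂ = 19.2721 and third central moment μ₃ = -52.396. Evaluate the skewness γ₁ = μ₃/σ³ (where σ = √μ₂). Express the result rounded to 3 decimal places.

-0.619

σ = √μ₂ = √19.2721 = 4.39000
σ³ = μ₂^(3/2) = 84.60452
γ₁ = μ₃/σ³ = -52.396 / 84.60452 ≈ -0.619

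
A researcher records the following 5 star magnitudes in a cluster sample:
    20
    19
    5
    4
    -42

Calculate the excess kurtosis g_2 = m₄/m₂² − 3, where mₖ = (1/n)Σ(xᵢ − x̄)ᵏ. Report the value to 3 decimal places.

-0.168

x̄ = 1.2000
Σ(xᵢ − x̄)² = 2558.8000 ⇒ m₂ = 511.76000
Σ(xᵢ − x̄)⁴ = 3708429.1360 ⇒ m₄ = 741685.82720
m₂² = 261898.29760
g_2 = m₄/m₂² − 3 = 2.83196 − 3 ≈ -0.168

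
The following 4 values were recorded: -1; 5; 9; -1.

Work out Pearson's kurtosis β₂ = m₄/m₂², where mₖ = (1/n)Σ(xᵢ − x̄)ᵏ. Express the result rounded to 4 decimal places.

x̄ = 3.0000
Σ(xᵢ − x̄)² = 72.0000 ⇒ m₂ = 18.00000
Σ(xᵢ − x̄)⁴ = 1824.0000 ⇒ m₄ = 456.00000
m₂² = 324.00000
β₂ = m₄/m₂² = 456.00000 / 324.00000 ≈ 1.4074

1.4074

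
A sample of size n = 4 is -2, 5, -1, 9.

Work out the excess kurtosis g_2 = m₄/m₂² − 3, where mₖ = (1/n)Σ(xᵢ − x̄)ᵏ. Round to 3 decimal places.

x̄ = 2.7500
Σ(xᵢ − x̄)² = 80.7500 ⇒ m₂ = 20.18750
Σ(xᵢ − x̄)⁴ = 2258.3281 ⇒ m₄ = 564.58203
m₂² = 407.53516
g_2 = m₄/m₂² − 3 = 1.38536 − 3 ≈ -1.615

-1.615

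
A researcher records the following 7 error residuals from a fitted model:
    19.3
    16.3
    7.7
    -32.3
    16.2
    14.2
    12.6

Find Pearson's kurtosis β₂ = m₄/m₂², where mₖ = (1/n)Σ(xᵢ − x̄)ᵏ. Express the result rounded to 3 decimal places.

4.791

x̄ = 7.7143
Σ(xᵢ − x̄)² = 1947.0286 ⇒ m₂ = 278.14694
Σ(xᵢ − x̄)⁴ = 2594634.5586 ⇒ m₄ = 370662.07981
m₂² = 77365.71955
β₂ = m₄/m₂² = 370662.07981 / 77365.71955 ≈ 4.791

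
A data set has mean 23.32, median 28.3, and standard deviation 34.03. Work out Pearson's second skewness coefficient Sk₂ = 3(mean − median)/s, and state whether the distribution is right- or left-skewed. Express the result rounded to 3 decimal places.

-0.439, left-skewed

Sk₂ = 3(23.32 − 28.3) / 34.03 = 3 × -4.9800 / 34.03
    = -14.9400 / 34.03 ≈ -0.439
Sk₂ < 0 ⇒ mean < median ⇒ left-skewed (negative skew).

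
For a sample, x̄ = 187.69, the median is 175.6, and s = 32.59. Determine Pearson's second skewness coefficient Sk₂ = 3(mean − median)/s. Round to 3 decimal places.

1.113

Sk₂ = 3(187.69 − 175.6) / 32.59 = 3 × 12.0900 / 32.59
    = 36.2700 / 32.59 ≈ 1.113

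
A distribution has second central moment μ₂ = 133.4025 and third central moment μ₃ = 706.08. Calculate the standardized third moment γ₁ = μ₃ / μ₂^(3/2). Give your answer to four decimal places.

0.4583

σ = √μ₂ = √133.4025 = 11.55000
σ³ = μ₂^(3/2) = 1540.79888
γ₁ = μ₃/σ³ = 706.08 / 1540.79888 ≈ 0.4583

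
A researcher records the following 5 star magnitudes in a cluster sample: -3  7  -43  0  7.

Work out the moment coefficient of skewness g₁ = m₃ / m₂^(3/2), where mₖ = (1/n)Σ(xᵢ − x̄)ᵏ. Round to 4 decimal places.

-1.3399

x̄ = (-3 + 7 - 43 + 0 + 7) / 5 = -6.4000
deviations (xᵢ − x̄): 3.4000, 13.4000, -36.6000, 6.4000, 13.4000
Σ(xᵢ − x̄)² = 1751.2000 ⇒ m₂ = 1751.2000/5 = 350.24000
Σ(xᵢ − x̄)³ = -43914.2400 ⇒ m₃ = -43914.2400/5 = -8782.84800
m₂^(3/2) = 350.24000^(1.5) = 6554.63656
g₁ = m₃ / m₂^(3/2) = -8782.84800 / 6554.63656 ≈ -1.3399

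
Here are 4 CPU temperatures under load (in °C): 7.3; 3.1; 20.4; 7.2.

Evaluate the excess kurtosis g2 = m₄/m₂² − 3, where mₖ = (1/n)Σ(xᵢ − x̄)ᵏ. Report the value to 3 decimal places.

x̄ = 9.5000
Σ(xᵢ − x̄)² = 169.9000 ⇒ m₂ = 42.47500
Σ(xᵢ − x̄)⁴ = 15844.9474 ⇒ m₄ = 3961.23685
m₂² = 1804.12562
g2 = m₄/m₂² − 3 = 2.19565 − 3 ≈ -0.804

-0.804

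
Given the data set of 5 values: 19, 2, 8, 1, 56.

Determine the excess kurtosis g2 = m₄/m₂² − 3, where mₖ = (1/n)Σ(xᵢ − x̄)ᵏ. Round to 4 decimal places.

x̄ = 17.2000
Σ(xᵢ − x̄)² = 2086.8000 ⇒ m₂ = 417.36000
Σ(xᵢ − x̄)⁴ = 2395778.2560 ⇒ m₄ = 479155.65120
m₂² = 174189.36960
g2 = m₄/m₂² − 3 = 2.75077 − 3 ≈ -0.2492

-0.2492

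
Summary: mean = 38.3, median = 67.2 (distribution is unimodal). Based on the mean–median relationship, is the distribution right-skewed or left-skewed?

left-skewed

mean − median = 38.3 − 67.2 = -28.9
mean < median ⇒ the longer tail is on the left ⇒ left-skewed (negatively skewed).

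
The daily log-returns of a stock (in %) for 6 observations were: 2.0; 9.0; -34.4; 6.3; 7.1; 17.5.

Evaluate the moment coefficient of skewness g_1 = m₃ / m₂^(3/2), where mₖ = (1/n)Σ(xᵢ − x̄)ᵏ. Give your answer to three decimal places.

x̄ = (2.0 + 9.0 - 34.4 + 6.3 + 7.1 + 17.5) / 6 = 1.2500
deviations (xᵢ − x̄): 0.7500, 7.7500, -35.6500, 5.0500, 5.8500, 16.2500
Σ(xᵢ − x̄)² = 1655.3350 ⇒ m₂ = 1655.3350/6 = 275.88917
Σ(xᵢ − x̄)³ = -40222.4760 ⇒ m₃ = -40222.4760/6 = -6703.74600
m₂^(3/2) = 275.88917^(1.5) = 4582.49470
g_1 = m₃ / m₂^(3/2) = -6703.74600 / 4582.49470 ≈ -1.463

-1.463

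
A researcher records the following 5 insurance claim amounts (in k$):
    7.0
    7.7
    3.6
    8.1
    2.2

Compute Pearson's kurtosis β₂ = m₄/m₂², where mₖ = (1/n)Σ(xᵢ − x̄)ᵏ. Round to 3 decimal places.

x̄ = 5.7200
Σ(xᵢ − x̄)² = 28.1080 ⇒ m₂ = 5.62160
Σ(xᵢ − x̄)⁴ = 223.8610 ⇒ m₄ = 44.77219
m₂² = 31.60239
β₂ = m₄/m₂² = 44.77219 / 31.60239 ≈ 1.417

1.417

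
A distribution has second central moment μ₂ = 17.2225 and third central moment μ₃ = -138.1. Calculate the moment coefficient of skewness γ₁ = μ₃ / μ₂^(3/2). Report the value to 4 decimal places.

-1.9322

σ = √μ₂ = √17.2225 = 4.15000
σ³ = μ₂^(3/2) = 71.47338
γ₁ = μ₃/σ³ = -138.1 / 71.47338 ≈ -1.9322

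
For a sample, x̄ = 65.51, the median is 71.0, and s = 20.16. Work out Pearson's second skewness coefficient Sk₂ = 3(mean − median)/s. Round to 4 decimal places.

Sk₂ = 3(65.51 − 71.0) / 20.16 = 3 × -5.4900 / 20.16
    = -16.4700 / 20.16 ≈ -0.8170

-0.8170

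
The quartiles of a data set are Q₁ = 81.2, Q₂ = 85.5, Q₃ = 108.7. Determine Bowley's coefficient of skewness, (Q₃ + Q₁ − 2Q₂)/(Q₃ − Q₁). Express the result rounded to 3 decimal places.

numerator: Q₃ + Q₁ − 2Q₂ = 108.7 + 81.2 − 2×85.5 = 18.9000
denominator: Q₃ − Q₁ = 108.7 − 81.2 = 27.5000
Bowley skewness = 18.9000 / 27.5000 ≈ 0.687

0.687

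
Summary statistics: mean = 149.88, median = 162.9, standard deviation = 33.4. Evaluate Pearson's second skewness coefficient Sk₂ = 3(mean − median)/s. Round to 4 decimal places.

Sk₂ = 3(149.88 − 162.9) / 33.4 = 3 × -13.0200 / 33.4
    = -39.0600 / 33.4 ≈ -1.1695

-1.1695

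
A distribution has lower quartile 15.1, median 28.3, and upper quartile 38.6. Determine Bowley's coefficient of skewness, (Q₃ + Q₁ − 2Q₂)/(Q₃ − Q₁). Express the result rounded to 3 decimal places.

numerator: Q₃ + Q₁ − 2Q₂ = 38.6 + 15.1 − 2×28.3 = -2.9000
denominator: Q₃ − Q₁ = 38.6 − 15.1 = 23.5000
Bowley skewness = -2.9000 / 23.5000 ≈ -0.123

-0.123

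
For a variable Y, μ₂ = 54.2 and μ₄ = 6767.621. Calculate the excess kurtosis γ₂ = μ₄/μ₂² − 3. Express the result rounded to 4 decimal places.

μ₂² = 54.2² = 2937.64000
μ₄/μ₂² = 6767.621 / 2937.64000 = 2.30376
γ₂ = 2.30376 − 3 ≈ -0.6962

-0.6962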